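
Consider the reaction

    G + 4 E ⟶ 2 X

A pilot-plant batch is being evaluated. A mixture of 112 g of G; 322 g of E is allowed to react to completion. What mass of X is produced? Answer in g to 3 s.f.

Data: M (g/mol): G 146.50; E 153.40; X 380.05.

n(G) = 112.0 / 146.50 = 0.7645 mol
n(E) = 322.0 / 153.40 = 2.099 mol
n/ν for G = 0.7645/1 = 0.7645
n/ν for E = 2.099/4 = 0.5248
Smallest n/ν is E → limiting reagent.
n(X) = (2/4) × 2.099 = 1.050 mol
mass = 1.050 × 380.05 = 399.1 g

399 g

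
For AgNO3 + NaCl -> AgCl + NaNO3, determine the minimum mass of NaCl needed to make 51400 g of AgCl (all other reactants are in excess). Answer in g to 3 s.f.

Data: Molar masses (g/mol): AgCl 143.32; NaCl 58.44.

n(AgCl) = 51400 / 143.32 = 358.6 mol
n(NaCl) = (1/1) × 358.6 = 358.6 mol
mass = 358.6 × 58.44 = 20960 g

21000 g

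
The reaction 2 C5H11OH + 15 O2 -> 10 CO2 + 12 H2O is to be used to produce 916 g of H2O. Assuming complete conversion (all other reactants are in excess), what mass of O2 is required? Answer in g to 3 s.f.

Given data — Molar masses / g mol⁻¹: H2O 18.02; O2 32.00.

2030 g

n(H2O) = 916 / 18.02 = 50.83 mol
n(O2) = (15/12) × 50.83 = 63.54 mol
mass = 63.54 × 32.00 = 2033 g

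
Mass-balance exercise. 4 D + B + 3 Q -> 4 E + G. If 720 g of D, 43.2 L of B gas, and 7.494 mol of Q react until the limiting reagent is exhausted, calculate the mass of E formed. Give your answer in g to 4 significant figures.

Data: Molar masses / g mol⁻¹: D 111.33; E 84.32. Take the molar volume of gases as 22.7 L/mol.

n(D) = 720.0 / 111.33 = 6.467 mol
n(B) = 43.20 / 22.7 = 1.903 mol
n(Q) = 7.494 mol
n/ν → D: 1.617, B: 1.903, Q: 2.498; D is limiting.
n(E) = (4/4) × 6.467 = 6.467 mol
mass = 6.467 × 84.32 = 545.3 g

545.3 g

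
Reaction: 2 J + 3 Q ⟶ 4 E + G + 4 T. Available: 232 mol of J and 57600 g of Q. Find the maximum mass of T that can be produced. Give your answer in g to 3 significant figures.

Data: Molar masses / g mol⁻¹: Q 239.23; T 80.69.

n(J) = 232.0 mol
n(Q) = 57600 / 239.23 = 240.8 mol
n/ν → J: 116.0, Q: 80.27; Q is limiting.
n(T) = (4/3) × 240.8 = 321.1 mol
mass = 321.1 × 80.69 = 25910 g

25900 g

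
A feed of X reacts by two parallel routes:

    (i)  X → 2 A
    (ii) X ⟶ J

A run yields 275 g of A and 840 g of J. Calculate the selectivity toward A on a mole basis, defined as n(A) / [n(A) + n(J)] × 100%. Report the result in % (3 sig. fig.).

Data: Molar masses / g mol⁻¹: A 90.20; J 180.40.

39.6 %

n(A) = 275 / 90.20 = 3.049 mol
n(J) = 840 / 180.40 = 4.656 mol
selectivity = 3.049/(3.049+4.656) × 100 = 39.57 %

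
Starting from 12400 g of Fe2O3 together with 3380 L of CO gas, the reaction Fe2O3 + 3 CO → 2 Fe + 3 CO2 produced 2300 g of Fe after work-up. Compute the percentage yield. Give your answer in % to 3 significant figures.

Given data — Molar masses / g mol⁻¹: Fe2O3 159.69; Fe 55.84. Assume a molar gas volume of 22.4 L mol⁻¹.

40.9 %

n(Fe2O3) = 12400 / 159.69 = 77.65 mol
n(CO) = 3380 / 22.4 = 150.9 mol
n/ν → Fe2O3: 77.65, CO: 50.30; CO is limiting.
theoretical n(Fe) = (2/3) × 150.9 = 100.6 mol → 5618 g
% yield = 2300 / 5618 × 100 = 40.94 %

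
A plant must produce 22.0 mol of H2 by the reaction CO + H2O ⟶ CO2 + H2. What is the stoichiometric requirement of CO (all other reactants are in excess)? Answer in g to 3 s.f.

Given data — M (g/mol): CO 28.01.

616 g

n(H2) = 22.00 mol
n(CO) = (1/1) × 22.00 = 22.00 mol
mass = 22.00 × 28.01 = 616.2 g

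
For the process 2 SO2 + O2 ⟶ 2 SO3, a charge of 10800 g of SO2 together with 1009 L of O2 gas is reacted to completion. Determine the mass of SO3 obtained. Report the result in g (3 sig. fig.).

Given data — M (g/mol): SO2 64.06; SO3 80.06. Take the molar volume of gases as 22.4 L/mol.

7210 g

n(SO2) = 10800 / 64.06 = 168.6 mol
n(O2) = 1009 / 22.4 = 45.04 mol
n/ν → SO2: 84.30, O2: 45.04; O2 is limiting.
n(SO3) = (2/1) × 45.04 = 90.08 mol
mass = 90.08 × 80.06 = 7212 g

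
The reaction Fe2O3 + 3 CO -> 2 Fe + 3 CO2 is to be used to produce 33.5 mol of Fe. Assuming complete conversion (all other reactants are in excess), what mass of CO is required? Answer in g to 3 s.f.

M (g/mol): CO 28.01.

n(Fe) = 33.50 mol
n(CO) = (3/2) × 33.50 = 50.25 mol
mass = 50.25 × 28.01 = 1408 g

1410 g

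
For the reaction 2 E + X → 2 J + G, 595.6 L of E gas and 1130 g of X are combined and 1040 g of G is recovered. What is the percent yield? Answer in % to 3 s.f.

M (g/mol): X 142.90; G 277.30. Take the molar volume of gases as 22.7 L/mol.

47.4 %

n(E) = 595.6 / 22.7 = 26.24 mol
n(X) = 1130 / 142.90 = 7.908 mol
n/ν → E: 13.12, X: 7.908; X is limiting.
theoretical n(G) = (1/1) × 7.908 = 7.908 mol → 2193 g
% yield = 1040 / 2193 × 100 = 47.42 %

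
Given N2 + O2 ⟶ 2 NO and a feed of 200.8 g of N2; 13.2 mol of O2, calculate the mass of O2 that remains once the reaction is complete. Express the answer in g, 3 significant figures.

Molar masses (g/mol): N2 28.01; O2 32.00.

n(N2) = 200.8 / 28.01 = 7.169 mol
n(O2) = 13.20 mol
n/ν for N2 = 7.169/1 = 7.169
n/ν for O2 = 13.20/1 = 13.20
Smallest n/ν is N2 → limiting reagent.
O2 consumed = (1/1) × 7.169 = 7.169 mol
O2 remaining = 13.20 − 7.169 = 6.031 mol
mass = 6.031 × 32.00 = 193.0 g

193 g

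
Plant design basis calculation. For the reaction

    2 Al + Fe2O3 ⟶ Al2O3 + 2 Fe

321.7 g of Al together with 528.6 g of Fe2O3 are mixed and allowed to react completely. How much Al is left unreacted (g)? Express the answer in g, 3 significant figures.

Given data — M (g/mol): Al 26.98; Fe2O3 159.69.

n(Al) = 321.7 / 26.98 = 11.92 mol
n(Fe2O3) = 528.6 / 159.69 = 3.310 mol
n/ν for Al = 11.92/2 = 5.960
n/ν for Fe2O3 = 3.310/1 = 3.310
Smallest n/ν is Fe2O3 → limiting reagent.
Al consumed = (2/1) × 3.310 = 6.620 mol
Al remaining = 11.92 − 6.620 = 5.300 mol
mass = 5.300 × 26.98 = 143.0 g

143 g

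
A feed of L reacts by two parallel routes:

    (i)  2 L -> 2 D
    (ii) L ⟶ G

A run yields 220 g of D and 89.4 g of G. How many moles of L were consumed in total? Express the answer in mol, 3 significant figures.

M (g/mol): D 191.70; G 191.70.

n(D) = 220 / 191.70 = 1.148 mol
n(G) = 89.4 / 191.70 = 0.4664 mol
n(L) via (i) = (2/2)×1.148 = 1.148 mol
n(L) via (ii) = (1/1)×0.4664 = 0.4664 mol
total n(L) = 1.148 + 0.4664 = 1.614 mol

1.61 mol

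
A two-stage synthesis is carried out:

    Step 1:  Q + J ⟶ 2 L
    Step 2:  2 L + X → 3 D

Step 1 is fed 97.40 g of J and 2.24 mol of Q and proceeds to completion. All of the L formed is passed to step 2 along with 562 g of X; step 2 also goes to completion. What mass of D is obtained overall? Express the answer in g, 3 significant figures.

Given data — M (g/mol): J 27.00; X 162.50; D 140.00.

941 g

Step 1:
n(J) = 97.40 / 27.00 = 3.607 mol
n(Q) = 2.240 mol
n/ν for J = 3.607/1 = 3.607
n/ν for Q = 2.240/1 = 2.240
Smallest n/ν is Q → limiting reagent.
n(L) produced = (2/1) × 2.240 = 4.480 mol
Step 2:
n(L) available = 4.480 mol
n(X) = 562.0 / 162.50 = 3.458 mol
n/ν for L = 4.480/2 = 2.240
n/ν for X = 3.458/1 = 3.458
Smallest n/ν is L → limiting reagent.
n(D) = (3/2) × 4.480 = 6.720 mol
mass = 6.720 × 140.00 = 940.8 g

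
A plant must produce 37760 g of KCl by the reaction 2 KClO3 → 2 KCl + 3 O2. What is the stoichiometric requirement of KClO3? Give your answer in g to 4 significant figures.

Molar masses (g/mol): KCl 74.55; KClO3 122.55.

n(KCl) = 37760 / 74.55 = 506.5 mol
n(KClO3) = (2/2) × 506.5 = 506.5 mol
mass = 506.5 × 122.55 = 62070 g

62070 g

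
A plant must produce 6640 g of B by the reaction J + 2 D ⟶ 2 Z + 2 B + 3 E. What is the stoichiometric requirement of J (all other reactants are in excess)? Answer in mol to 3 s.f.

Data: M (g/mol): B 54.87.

60.5 mol

n(B) = 6640 / 54.87 = 121.0 mol
n(J) = (1/2) × 121.0 = 60.50 mol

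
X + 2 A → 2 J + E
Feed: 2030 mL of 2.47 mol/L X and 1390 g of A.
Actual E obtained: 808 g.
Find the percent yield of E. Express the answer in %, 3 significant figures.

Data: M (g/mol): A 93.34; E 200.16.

n(X) = 2.47 × 2030/1000 = 5.014 mol
n(A) = 1390 / 93.34 = 14.89 mol
n/ν for X = 5.014/1 = 5.014
n/ν for A = 14.89/2 = 7.445
Smallest n/ν is X → limiting reagent.
theoretical n(E) = (1/1) × 5.014 = 5.014 mol → 1004 g
% yield = 808 / 1004 × 100 = 80.48 %

80.5 %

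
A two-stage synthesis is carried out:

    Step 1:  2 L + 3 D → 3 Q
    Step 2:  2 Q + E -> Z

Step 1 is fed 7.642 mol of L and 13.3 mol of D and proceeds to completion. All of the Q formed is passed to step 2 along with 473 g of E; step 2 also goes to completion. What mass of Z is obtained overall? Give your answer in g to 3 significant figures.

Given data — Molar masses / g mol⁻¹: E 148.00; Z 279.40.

893 g

Step 1:
n(L) = 7.642 mol
n(D) = 13.30 mol
n/ν for L = 7.642/2 = 3.821
n/ν for D = 13.30/3 = 4.433
Smallest n/ν is L → limiting reagent.
n(Q) produced = (3/2) × 7.642 = 11.46 mol
Step 2:
n(Q) available = 11.46 mol
n(E) = 473.0 / 148.00 = 3.196 mol
n/ν for Q = 11.46/2 = 5.730
n/ν for E = 3.196/1 = 3.196
Smallest n/ν is E → limiting reagent.
n(Z) = (1/1) × 3.196 = 3.196 mol
mass = 3.196 × 279.40 = 893.0 g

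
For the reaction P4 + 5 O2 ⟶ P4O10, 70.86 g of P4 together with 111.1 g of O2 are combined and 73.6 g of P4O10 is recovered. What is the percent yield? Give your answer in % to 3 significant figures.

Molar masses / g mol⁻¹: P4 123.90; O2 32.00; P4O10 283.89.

45.3 %

n(P4) = 70.86 / 123.90 = 0.5719 mol
n(O2) = 111.1 / 32.00 = 3.472 mol
n/ν for P4 = 0.5719/1 = 0.5719
n/ν for O2 = 3.472/5 = 0.6944
Smallest n/ν is P4 → limiting reagent.
theoretical n(P4O10) = (1/1) × 0.5719 = 0.5719 mol → 162.4 g
% yield = 73.6 / 162.4 × 100 = 45.32 %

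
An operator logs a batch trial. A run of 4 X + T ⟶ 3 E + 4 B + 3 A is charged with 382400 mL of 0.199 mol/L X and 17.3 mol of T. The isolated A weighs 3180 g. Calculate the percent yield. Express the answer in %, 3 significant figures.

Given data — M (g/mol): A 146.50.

41.8 %

n(X) = 0.199 × 382400/1000 = 76.10 mol
n(T) = 17.30 mol
n/ν for X = 76.10/4 = 19.03
n/ν for T = 17.30/1 = 17.30
Smallest n/ν is T → limiting reagent.
theoretical n(A) = (3/1) × 17.30 = 51.90 mol → 7603 g
% yield = 3180 / 7603 × 100 = 41.83 %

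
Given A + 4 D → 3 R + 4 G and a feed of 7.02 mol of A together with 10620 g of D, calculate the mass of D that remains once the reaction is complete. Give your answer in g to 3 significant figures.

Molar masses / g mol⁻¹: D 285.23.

2610 g

n(A) = 7.020 mol
n(D) = 10620 / 285.23 = 37.23 mol
n/ν for A = 7.020/1 = 7.020
n/ν for D = 37.23/4 = 9.308
Smallest n/ν is A → limiting reagent.
D consumed = (4/1) × 7.020 = 28.08 mol
D remaining = 37.23 − 28.08 = 9.150 mol
mass = 9.150 × 285.23 = 2610 g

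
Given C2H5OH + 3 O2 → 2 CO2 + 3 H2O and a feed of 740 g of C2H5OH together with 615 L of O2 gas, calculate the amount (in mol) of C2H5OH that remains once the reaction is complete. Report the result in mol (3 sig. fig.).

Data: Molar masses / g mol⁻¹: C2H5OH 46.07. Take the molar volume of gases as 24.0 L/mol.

n(C2H5OH) = 740.0 / 46.07 = 16.06 mol
n(O2) = 615.0 / 24.0 = 25.63 mol
n/ν for C2H5OH = 16.06/1 = 16.06
n/ν for O2 = 25.63/3 = 8.543
Smallest n/ν is O2 → limiting reagent.
C2H5OH consumed = (1/3) × 25.63 = 8.543 mol
C2H5OH remaining = 16.06 − 8.543 = 7.517 mol

7.52 mol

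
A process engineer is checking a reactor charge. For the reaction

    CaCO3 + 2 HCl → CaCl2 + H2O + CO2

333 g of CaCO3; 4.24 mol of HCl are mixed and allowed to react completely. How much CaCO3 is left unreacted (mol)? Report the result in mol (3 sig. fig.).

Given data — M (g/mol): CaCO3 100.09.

1.21 mol

n(CaCO3) = 333.0 / 100.09 = 3.327 mol
n(HCl) = 4.240 mol
n/ν for CaCO3 = 3.327/1 = 3.327
n/ν for HCl = 4.240/2 = 2.120
Smallest n/ν is HCl → limiting reagent.
CaCO3 consumed = (1/2) × 4.240 = 2.120 mol
CaCO3 remaining = 3.327 − 2.120 = 1.207 mol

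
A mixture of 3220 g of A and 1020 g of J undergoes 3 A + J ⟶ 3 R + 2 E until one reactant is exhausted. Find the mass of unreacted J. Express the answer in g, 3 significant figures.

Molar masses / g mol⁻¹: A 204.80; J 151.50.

226 g

n(A) = 3220 / 204.80 = 15.72 mol
n(J) = 1020 / 151.50 = 6.733 mol
n/ν for A = 15.72/3 = 5.240
n/ν for J = 6.733/1 = 6.733
Smallest n/ν is A → limiting reagent.
J consumed = (1/3) × 15.72 = 5.240 mol
J remaining = 6.733 − 5.240 = 1.493 mol
mass = 1.493 × 151.50 = 226.2 g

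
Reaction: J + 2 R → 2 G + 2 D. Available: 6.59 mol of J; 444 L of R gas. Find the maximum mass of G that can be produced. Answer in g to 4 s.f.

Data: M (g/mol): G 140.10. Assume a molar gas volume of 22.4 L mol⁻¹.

1847 g

n(J) = 6.590 mol
n(R) = 444.0 / 22.4 = 19.82 mol
n/ν → J: 6.590, R: 9.910; J is limiting.
n(G) = (2/1) × 6.590 = 13.18 mol
mass = 13.18 × 140.10 = 1847 g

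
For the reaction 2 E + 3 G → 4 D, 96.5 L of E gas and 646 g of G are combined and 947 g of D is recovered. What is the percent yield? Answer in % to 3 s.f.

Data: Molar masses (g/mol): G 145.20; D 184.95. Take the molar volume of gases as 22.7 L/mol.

n(E) = 96.50 / 22.7 = 4.251 mol
n(G) = 646.0 / 145.20 = 4.449 mol
n/ν → E: 2.126, G: 1.483; G is limiting.
theoretical n(D) = (4/3) × 4.449 = 5.932 mol → 1097 g
% yield = 947 / 1097 × 100 = 86.33 %

86.3 %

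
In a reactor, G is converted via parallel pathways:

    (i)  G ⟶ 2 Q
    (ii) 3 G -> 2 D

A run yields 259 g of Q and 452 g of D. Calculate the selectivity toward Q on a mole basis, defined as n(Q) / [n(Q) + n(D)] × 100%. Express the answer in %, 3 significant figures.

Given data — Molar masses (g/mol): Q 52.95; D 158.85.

63.2 %

n(Q) = 259 / 52.95 = 4.891 mol
n(D) = 452 / 158.85 = 2.845 mol
selectivity = 4.891/(4.891+2.845) × 100 = 63.22 %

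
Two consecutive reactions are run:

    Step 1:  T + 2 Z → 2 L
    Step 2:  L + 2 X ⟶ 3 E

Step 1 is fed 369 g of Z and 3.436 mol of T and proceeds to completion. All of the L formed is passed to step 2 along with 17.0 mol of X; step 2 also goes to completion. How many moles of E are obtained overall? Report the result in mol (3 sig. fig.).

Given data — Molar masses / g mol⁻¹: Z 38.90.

Step 1:
n(Z) = 369.0 / 38.90 = 9.486 mol
n(T) = 3.436 mol
n/ν for Z = 9.486/2 = 4.743
n/ν for T = 3.436/1 = 3.436
Smallest n/ν is T → limiting reagent.
n(L) produced = (2/1) × 3.436 = 6.872 mol
Step 2:
n(L) available = 6.872 mol
n(X) = 17.00 mol
n/ν for L = 6.872/1 = 6.872
n/ν for X = 17.00/2 = 8.500
Smallest n/ν is L → limiting reagent.
n(E) = (3/1) × 6.872 = 20.62 mol

20.6 mol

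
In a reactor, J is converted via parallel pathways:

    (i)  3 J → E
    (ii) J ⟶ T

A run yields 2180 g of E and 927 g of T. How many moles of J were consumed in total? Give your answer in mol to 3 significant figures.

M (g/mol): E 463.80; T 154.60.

n(E) = 2180 / 463.80 = 4.700 mol
n(T) = 927 / 154.60 = 5.996 mol
n(J) via (i) = (3/1)×4.700 = 14.10 mol
n(J) via (ii) = (1/1)×5.996 = 5.996 mol
total n(J) = 14.10 + 5.996 = 20.10 mol

20.1 mol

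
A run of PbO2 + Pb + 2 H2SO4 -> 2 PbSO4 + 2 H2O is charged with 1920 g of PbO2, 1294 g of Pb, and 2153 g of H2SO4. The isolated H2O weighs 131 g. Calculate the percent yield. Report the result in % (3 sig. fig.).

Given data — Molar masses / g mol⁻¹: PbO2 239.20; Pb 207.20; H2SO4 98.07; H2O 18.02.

n(PbO2) = 1920 / 239.20 = 8.027 mol
n(Pb) = 1294 / 207.20 = 6.245 mol
n(H2SO4) = 2153 / 98.07 = 21.95 mol
n/ν → PbO2: 8.027, Pb: 6.245, H2SO4: 10.98; Pb is limiting.
theoretical n(H2O) = (2/1) × 6.245 = 12.49 mol → 225.1 g
% yield = 131 / 225.1 × 100 = 58.20 %

58.2 %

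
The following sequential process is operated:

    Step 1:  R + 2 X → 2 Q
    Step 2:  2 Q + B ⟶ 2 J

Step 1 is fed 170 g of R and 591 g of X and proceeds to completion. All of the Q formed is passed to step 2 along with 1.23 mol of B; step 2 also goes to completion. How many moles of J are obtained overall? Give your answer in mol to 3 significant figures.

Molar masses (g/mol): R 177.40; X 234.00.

Step 1:
n(R) = 170.0 / 177.40 = 0.9583 mol
n(X) = 591.0 / 234.00 = 2.526 mol
n/ν for R = 0.9583/1 = 0.9583
n/ν for X = 2.526/2 = 1.263
Smallest n/ν is R → limiting reagent.
n(Q) produced = (2/1) × 0.9583 = 1.917 mol
Step 2:
n(Q) available = 1.917 mol
n(B) = 1.230 mol
n/ν for Q = 1.917/2 = 0.9585
n/ν for B = 1.230/1 = 1.230
Smallest n/ν is Q → limiting reagent.
n(J) = (2/2) × 1.917 = 1.917 mol

1.92 mol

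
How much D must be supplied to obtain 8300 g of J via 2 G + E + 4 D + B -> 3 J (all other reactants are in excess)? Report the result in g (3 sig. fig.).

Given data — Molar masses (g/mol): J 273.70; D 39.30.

n(J) = 8300 / 273.70 = 30.33 mol
n(D) = (4/3) × 30.33 = 40.44 mol
mass = 40.44 × 39.30 = 1589 g

1590 g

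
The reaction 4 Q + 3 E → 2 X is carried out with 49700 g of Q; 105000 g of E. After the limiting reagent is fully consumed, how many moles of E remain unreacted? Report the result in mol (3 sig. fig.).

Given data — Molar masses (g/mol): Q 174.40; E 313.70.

n(Q) = 49700 / 174.40 = 285.0 mol
n(E) = 105000 / 313.70 = 334.7 mol
n/ν → Q: 71.25, E: 111.6; Q is limiting.
E consumed = (3/4) × 285.0 = 213.8 mol
E remaining = 334.7 − 213.8 = 120.9 mol

121 mol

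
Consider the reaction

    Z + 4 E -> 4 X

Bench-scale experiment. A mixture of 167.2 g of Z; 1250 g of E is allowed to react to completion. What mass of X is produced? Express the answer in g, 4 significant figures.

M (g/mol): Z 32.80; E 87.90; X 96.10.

n(Z) = 167.2 / 32.80 = 5.098 mol
n(E) = 1250 / 87.90 = 14.22 mol
n/ν → Z: 5.098, E: 3.555; E is limiting.
n(X) = (4/4) × 14.22 = 14.22 mol
mass = 14.22 × 96.10 = 1367 g

1367 g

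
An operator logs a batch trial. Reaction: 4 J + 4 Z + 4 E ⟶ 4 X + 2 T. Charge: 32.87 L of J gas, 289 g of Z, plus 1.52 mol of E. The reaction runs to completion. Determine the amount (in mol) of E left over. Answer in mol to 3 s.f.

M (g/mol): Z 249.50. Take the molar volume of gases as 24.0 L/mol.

0.362 mol

n(J) = 32.87 / 24.0 = 1.370 mol
n(Z) = 289.0 / 249.50 = 1.158 mol
n(E) = 1.520 mol
n/ν → J: 0.3425, Z: 0.2895, E: 0.3800; Z is limiting.
E consumed = (4/4) × 1.158 = 1.158 mol
E remaining = 1.520 − 1.158 = 0.3620 mol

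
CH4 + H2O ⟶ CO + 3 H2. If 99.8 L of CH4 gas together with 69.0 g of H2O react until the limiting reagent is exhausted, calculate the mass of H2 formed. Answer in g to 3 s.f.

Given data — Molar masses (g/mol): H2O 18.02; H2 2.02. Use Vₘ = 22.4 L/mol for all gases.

23.2 g

n(CH4) = 99.80 / 22.4 = 4.455 mol
n(H2O) = 69.00 / 18.02 = 3.829 mol
n/ν for CH4 = 4.455/1 = 4.455
n/ν for H2O = 3.829/1 = 3.829
Smallest n/ν is H2O → limiting reagent.
n(H2) = (3/1) × 3.829 = 11.49 mol
mass = 11.49 × 2.02 = 23.21 g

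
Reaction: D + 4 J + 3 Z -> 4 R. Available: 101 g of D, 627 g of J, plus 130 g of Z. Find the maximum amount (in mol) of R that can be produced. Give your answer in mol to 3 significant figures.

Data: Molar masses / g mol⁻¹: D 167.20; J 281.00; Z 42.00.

n(D) = 101.0 / 167.20 = 0.6041 mol
n(J) = 627.0 / 281.00 = 2.231 mol
n(Z) = 130.0 / 42.00 = 3.095 mol
n/ν → D: 0.6041, J: 0.5578, Z: 1.032; J is limiting.
n(R) = (4/4) × 2.231 = 2.231 mol

2.23 mol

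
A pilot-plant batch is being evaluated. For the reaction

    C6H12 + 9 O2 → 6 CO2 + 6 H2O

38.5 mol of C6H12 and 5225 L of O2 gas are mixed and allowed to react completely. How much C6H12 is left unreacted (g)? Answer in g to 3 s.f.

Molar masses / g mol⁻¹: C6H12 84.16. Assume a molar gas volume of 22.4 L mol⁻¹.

n(C6H12) = 38.50 mol
n(O2) = 5225 / 22.4 = 233.3 mol
n/ν for C6H12 = 38.50/1 = 38.50
n/ν for O2 = 233.3/9 = 25.92
Smallest n/ν is O2 → limiting reagent.
C6H12 consumed = (1/9) × 233.3 = 25.92 mol
C6H12 remaining = 38.50 − 25.92 = 12.58 mol
mass = 12.58 × 84.16 = 1059 g

1060 g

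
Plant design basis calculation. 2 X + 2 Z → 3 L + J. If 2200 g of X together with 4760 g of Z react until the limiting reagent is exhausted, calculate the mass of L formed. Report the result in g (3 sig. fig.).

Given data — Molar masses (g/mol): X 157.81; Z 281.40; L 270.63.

n(X) = 2200 / 157.81 = 13.94 mol
n(Z) = 4760 / 281.40 = 16.92 mol
n/ν → X: 6.970, Z: 8.460; X is limiting.
n(L) = (3/2) × 13.94 = 20.91 mol
mass = 20.91 × 270.63 = 5659 g

5660 g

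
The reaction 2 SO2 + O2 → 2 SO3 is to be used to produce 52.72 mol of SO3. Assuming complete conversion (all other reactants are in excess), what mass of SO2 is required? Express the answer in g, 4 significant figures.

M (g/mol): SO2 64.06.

n(SO3) = 52.72 mol
n(SO2) = (2/2) × 52.72 = 52.72 mol
mass = 52.72 × 64.06 = 3377 g

3377 g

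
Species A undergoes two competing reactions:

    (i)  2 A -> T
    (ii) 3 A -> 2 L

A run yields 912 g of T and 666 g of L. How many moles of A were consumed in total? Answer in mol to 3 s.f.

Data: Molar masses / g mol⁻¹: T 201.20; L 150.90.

n(T) = 912 / 201.20 = 4.533 mol
n(L) = 666 / 150.90 = 4.414 mol
n(A) via (i) = (2/1)×4.533 = 9.066 mol
n(A) via (ii) = (3/2)×4.414 = 6.621 mol
total n(A) = 9.066 + 6.621 = 15.69 mol

15.7 mol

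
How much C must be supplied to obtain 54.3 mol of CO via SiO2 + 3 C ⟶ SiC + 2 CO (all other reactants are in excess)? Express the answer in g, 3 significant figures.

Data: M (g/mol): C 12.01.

978 g

n(CO) = 54.30 mol
n(C) = (3/2) × 54.30 = 81.45 mol
mass = 81.45 × 12.01 = 978.2 g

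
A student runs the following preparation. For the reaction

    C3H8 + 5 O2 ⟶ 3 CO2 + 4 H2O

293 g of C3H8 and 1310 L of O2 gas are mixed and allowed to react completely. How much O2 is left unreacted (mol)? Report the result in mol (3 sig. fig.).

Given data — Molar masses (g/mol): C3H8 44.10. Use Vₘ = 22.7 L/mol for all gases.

24.5 mol

n(C3H8) = 293.0 / 44.10 = 6.644 mol
n(O2) = 1310 / 22.7 = 57.71 mol
n/ν for C3H8 = 6.644/1 = 6.644
n/ν for O2 = 57.71/5 = 11.54
Smallest n/ν is C3H8 → limiting reagent.
O2 consumed = (5/1) × 6.644 = 33.22 mol
O2 remaining = 57.71 − 33.22 = 24.49 mol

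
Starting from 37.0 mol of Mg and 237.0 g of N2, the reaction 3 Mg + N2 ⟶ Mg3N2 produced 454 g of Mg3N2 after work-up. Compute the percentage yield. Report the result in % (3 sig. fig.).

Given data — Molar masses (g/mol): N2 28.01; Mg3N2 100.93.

n(Mg) = 37.00 mol
n(N2) = 237.0 / 28.01 = 8.461 mol
n/ν for Mg = 37.00/3 = 12.33
n/ν for N2 = 8.461/1 = 8.461
Smallest n/ν is N2 → limiting reagent.
theoretical n(Mg3N2) = (1/1) × 8.461 = 8.461 mol → 854.0 g
% yield = 454 / 854.0 × 100 = 53.16 %

53.2 %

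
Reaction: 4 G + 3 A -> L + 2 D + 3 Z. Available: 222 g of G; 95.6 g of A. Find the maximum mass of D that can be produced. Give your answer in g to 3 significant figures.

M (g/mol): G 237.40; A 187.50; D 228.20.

77.6 g

n(G) = 222.0 / 237.40 = 0.9351 mol
n(A) = 95.60 / 187.50 = 0.5099 mol
n/ν for G = 0.9351/4 = 0.2338
n/ν for A = 0.5099/3 = 0.1700
Smallest n/ν is A → limiting reagent.
n(D) = (2/3) × 0.5099 = 0.3399 mol
mass = 0.3399 × 228.20 = 77.57 g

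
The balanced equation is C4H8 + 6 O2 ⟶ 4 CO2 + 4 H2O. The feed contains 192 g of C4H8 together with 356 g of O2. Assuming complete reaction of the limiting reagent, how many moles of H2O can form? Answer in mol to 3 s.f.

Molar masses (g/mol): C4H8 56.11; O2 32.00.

n(C4H8) = 192.0 / 56.11 = 3.422 mol
n(O2) = 356.0 / 32.00 = 11.13 mol
n/ν → C4H8: 3.422, O2: 1.855; O2 is limiting.
n(H2O) = (4/6) × 11.13 = 7.420 mol

7.42 mol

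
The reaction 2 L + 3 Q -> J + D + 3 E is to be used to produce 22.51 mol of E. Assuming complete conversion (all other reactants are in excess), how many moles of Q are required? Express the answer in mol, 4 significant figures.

22.51 mol

n(E) = 22.51 mol
n(Q) = (3/3) × 22.51 = 22.51 mol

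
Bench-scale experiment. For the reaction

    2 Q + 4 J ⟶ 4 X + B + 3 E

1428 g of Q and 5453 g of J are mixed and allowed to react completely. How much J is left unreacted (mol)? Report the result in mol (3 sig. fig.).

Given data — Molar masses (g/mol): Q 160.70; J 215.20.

7.57 mol

n(Q) = 1428 / 160.70 = 8.886 mol
n(J) = 5453 / 215.20 = 25.34 mol
n/ν → Q: 4.443, J: 6.335; Q is limiting.
J consumed = (4/2) × 8.886 = 17.77 mol
J remaining = 25.34 − 17.77 = 7.570 mol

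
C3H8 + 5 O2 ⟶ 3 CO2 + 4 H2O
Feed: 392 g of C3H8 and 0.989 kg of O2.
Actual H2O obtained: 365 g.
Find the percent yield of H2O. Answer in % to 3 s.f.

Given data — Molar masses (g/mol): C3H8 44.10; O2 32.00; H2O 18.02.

n(C3H8) = 392.0 / 44.10 = 8.889 mol
n(O2) = 0.9890×1000 / 32.00 = 30.91 mol
n/ν → C3H8: 8.889, O2: 6.182; O2 is limiting.
theoretical n(H2O) = (4/5) × 30.91 = 24.73 mol → 445.6 g
% yield = 365 / 445.6 × 100 = 81.91 %

81.9 %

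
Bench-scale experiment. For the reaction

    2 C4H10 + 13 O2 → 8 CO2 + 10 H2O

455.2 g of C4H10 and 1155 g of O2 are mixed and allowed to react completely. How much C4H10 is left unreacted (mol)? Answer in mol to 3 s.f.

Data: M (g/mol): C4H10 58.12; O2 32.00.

n(C4H10) = 455.2 / 58.12 = 7.832 mol
n(O2) = 1155 / 32.00 = 36.09 mol
n/ν → C4H10: 3.916, O2: 2.776; O2 is limiting.
C4H10 consumed = (2/13) × 36.09 = 5.552 mol
C4H10 remaining = 7.832 − 5.552 = 2.280 mol

2.28 mol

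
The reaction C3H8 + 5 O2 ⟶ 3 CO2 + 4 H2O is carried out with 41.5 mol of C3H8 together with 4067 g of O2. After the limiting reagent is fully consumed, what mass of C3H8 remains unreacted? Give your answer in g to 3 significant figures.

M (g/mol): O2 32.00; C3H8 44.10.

n(C3H8) = 41.50 mol
n(O2) = 4067 / 32.00 = 127.1 mol
n/ν for C3H8 = 41.50/1 = 41.50
n/ν for O2 = 127.1/5 = 25.42
Smallest n/ν is O2 → limiting reagent.
C3H8 consumed = (1/5) × 127.1 = 25.42 mol
C3H8 remaining = 41.50 − 25.42 = 16.08 mol
mass = 16.08 × 44.10 = 709.1 g

709 g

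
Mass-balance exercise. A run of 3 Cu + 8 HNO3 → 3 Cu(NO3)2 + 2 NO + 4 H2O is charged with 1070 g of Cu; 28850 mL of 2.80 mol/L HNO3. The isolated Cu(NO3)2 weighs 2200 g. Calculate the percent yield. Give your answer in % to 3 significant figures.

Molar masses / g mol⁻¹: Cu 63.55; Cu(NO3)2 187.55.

n(Cu) = 1070 / 63.55 = 16.84 mol
n(HNO3) = 2.80 × 28850/1000 = 80.78 mol
n/ν → Cu: 5.613, HNO3: 10.10; Cu is limiting.
theoretical n(Cu(NO3)2) = (3/3) × 16.84 = 16.84 mol → 3158 g
% yield = 2200 / 3158 × 100 = 69.66 %

69.7 %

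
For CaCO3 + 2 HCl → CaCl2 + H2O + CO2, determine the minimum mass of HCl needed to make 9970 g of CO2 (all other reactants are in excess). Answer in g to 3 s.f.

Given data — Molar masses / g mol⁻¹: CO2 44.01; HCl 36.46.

n(CO2) = 9970 / 44.01 = 226.5 mol
n(HCl) = (2/1) × 226.5 = 453.0 mol
mass = 453.0 × 36.46 = 16520 g

16500 g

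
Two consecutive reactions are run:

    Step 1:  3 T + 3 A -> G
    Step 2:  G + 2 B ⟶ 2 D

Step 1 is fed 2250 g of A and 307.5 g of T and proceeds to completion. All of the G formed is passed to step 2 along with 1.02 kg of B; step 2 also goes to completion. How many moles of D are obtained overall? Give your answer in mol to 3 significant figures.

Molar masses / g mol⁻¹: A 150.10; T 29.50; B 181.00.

Step 1:
n(A) = 2250 / 150.10 = 14.99 mol
n(T) = 307.5 / 29.50 = 10.42 mol
n/ν for A = 14.99/3 = 4.997
n/ν for T = 10.42/3 = 3.473
Smallest n/ν is T → limiting reagent.
n(G) produced = (1/3) × 10.42 = 3.473 mol
Step 2:
n(G) available = 3.473 mol
n(B) = 1.020×1000 / 181.00 = 5.635 mol
n/ν for G = 3.473/1 = 3.473
n/ν for B = 5.635/2 = 2.818
Smallest n/ν is B → limiting reagent.
n(D) = (2/2) × 5.635 = 5.635 mol

5.64 mol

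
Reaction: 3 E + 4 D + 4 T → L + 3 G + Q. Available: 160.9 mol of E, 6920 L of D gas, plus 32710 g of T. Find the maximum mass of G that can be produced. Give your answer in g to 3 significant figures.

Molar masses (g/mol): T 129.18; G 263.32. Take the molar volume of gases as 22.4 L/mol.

42400 g

n(E) = 160.9 mol
n(D) = 6920 / 22.4 = 308.9 mol
n(T) = 32710 / 129.18 = 253.2 mol
n/ν → E: 53.63, D: 77.23, T: 63.30; E is limiting.
n(G) = (3/3) × 160.9 = 160.9 mol
mass = 160.9 × 263.32 = 42370 g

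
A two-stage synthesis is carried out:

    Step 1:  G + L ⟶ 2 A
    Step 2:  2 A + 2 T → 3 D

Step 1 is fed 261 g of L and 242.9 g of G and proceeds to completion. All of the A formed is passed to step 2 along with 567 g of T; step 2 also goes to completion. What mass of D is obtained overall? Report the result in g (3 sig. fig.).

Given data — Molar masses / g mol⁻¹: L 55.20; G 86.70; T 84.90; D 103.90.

Step 1:
n(L) = 261.0 / 55.20 = 4.728 mol
n(G) = 242.9 / 86.70 = 2.802 mol
n/ν → L: 4.728, G: 2.802; G is limiting.
n(A) produced = (2/1) × 2.802 = 5.604 mol
Step 2:
n(A) available = 5.604 mol
n(T) = 567.0 / 84.90 = 6.678 mol
n/ν → A: 2.802, T: 3.339; A is limiting.
n(D) = (3/2) × 5.604 = 8.406 mol
mass = 8.406 × 103.90 = 873.4 g

873 g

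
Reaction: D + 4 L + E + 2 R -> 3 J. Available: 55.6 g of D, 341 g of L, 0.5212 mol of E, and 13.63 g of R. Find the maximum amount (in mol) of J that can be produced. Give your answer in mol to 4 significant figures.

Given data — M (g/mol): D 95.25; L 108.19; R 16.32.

n(D) = 55.60 / 95.25 = 0.5837 mol
n(L) = 341.0 / 108.19 = 3.152 mol
n(E) = 0.5212 mol
n(R) = 13.63 / 16.32 = 0.8352 mol
n/ν for D = 0.5837/1 = 0.5837
n/ν for L = 3.152/4 = 0.7880
n/ν for E = 0.5212/1 = 0.5212
n/ν for R = 0.8352/2 = 0.4176
Smallest n/ν is R → limiting reagent.
n(J) = (3/2) × 0.8352 = 1.253 mol

1.253 mol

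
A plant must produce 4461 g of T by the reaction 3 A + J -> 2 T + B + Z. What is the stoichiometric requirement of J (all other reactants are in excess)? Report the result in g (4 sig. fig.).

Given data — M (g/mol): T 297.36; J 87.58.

n(T) = 4461 / 297.36 = 15.00 mol
n(J) = (1/2) × 15.00 = 7.500 mol
mass = 7.500 × 87.58 = 656.9 g

656.9 g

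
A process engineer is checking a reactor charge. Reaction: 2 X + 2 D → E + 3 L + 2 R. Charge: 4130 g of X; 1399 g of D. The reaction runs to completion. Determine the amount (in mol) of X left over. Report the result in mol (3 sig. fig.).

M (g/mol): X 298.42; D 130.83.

3.15 mol

n(X) = 4130 / 298.42 = 13.84 mol
n(D) = 1399 / 130.83 = 10.69 mol
n/ν → X: 6.920, D: 5.345; D is limiting.
X consumed = (2/2) × 10.69 = 10.69 mol
X remaining = 13.84 − 10.69 = 3.150 mol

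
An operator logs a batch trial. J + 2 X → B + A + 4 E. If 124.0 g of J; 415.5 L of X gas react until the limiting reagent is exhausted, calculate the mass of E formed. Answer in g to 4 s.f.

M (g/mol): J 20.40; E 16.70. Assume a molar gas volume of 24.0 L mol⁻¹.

n(J) = 124.0 / 20.40 = 6.078 mol
n(X) = 415.5 / 24.0 = 17.31 mol
n/ν for J = 6.078/1 = 6.078
n/ν for X = 17.31/2 = 8.655
Smallest n/ν is J → limiting reagent.
n(E) = (4/1) × 6.078 = 24.31 mol
mass = 24.31 × 16.70 = 406.0 g

406.0 g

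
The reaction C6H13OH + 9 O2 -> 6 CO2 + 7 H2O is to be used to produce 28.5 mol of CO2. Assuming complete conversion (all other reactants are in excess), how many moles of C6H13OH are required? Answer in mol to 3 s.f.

4.75 mol

n(CO2) = 28.50 mol
n(C6H13OH) = (1/6) × 28.50 = 4.750 mol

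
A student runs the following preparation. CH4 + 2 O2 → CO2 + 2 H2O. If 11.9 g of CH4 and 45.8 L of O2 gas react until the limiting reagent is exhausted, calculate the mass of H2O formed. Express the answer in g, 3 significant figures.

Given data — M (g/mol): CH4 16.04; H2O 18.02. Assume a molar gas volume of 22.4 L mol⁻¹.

26.7 g

n(CH4) = 11.90 / 16.04 = 0.7419 mol
n(O2) = 45.80 / 22.4 = 2.045 mol
n/ν for CH4 = 0.7419/1 = 0.7419
n/ν for O2 = 2.045/2 = 1.023
Smallest n/ν is CH4 → limiting reagent.
n(H2O) = (2/1) × 0.7419 = 1.484 mol
mass = 1.484 × 18.02 = 26.74 g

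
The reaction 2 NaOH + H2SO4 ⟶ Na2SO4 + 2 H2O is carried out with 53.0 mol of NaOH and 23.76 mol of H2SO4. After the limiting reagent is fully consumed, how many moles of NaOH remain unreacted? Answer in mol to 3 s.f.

5.48 mol

n(NaOH) = 53.00 mol
n(H2SO4) = 23.76 mol
n/ν for NaOH = 53.00/2 = 26.50
n/ν for H2SO4 = 23.76/1 = 23.76
Smallest n/ν is H2SO4 → limiting reagent.
NaOH consumed = (2/1) × 23.76 = 47.52 mol
NaOH remaining = 53.00 − 47.52 = 5.480 mol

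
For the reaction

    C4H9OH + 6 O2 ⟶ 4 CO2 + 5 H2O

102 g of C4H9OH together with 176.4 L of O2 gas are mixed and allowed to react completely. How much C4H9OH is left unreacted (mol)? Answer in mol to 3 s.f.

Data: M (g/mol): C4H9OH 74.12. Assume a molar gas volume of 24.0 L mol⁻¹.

0.151 mol

n(C4H9OH) = 102.0 / 74.12 = 1.376 mol
n(O2) = 176.4 / 24.0 = 7.350 mol
n/ν for C4H9OH = 1.376/1 = 1.376
n/ν for O2 = 7.350/6 = 1.225
Smallest n/ν is O2 → limiting reagent.
C4H9OH consumed = (1/6) × 7.350 = 1.225 mol
C4H9OH remaining = 1.376 − 1.225 = 0.1510 mol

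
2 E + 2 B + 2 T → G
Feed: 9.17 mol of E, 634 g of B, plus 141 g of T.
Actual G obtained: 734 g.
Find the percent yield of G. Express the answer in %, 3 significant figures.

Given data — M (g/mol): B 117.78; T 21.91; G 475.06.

57.4 %

n(E) = 9.170 mol
n(B) = 634.0 / 117.78 = 5.383 mol
n(T) = 141.0 / 21.91 = 6.435 mol
n/ν for E = 9.170/2 = 4.585
n/ν for B = 5.383/2 = 2.692
n/ν for T = 6.435/2 = 3.218
Smallest n/ν is B → limiting reagent.
theoretical n(G) = (1/2) × 5.383 = 2.692 mol → 1279 g
% yield = 734 / 1279 × 100 = 57.39 %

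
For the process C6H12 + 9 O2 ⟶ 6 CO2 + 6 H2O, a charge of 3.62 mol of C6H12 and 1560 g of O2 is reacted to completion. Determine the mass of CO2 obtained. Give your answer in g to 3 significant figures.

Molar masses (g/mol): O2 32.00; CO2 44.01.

956 g

n(C6H12) = 3.620 mol
n(O2) = 1560 / 32.00 = 48.75 mol
n/ν for C6H12 = 3.620/1 = 3.620
n/ν for O2 = 48.75/9 = 5.417
Smallest n/ν is C6H12 → limiting reagent.
n(CO2) = (6/1) × 3.620 = 21.72 mol
mass = 21.72 × 44.01 = 955.9 g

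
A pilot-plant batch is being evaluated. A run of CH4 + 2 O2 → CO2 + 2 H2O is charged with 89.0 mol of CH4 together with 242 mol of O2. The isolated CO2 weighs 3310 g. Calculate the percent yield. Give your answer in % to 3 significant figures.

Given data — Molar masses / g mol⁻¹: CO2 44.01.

84.5 %

n(CH4) = 89.00 mol
n(O2) = 242.0 mol
n/ν for CH4 = 89.00/1 = 89.00
n/ν for O2 = 242.0/2 = 121.0
Smallest n/ν is CH4 → limiting reagent.
theoretical n(CO2) = (1/1) × 89.00 = 89.00 mol → 3917 g
% yield = 3310 / 3917 × 100 = 84.50 %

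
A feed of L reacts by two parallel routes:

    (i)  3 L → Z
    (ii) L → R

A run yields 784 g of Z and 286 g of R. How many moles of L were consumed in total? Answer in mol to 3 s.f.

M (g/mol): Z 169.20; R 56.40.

n(Z) = 784 / 169.20 = 4.634 mol
n(R) = 286 / 56.40 = 5.071 mol
n(L) via (i) = (3/1)×4.634 = 13.90 mol
n(L) via (ii) = (1/1)×5.071 = 5.071 mol
total n(L) = 13.90 + 5.071 = 18.97 mol

19.0 mol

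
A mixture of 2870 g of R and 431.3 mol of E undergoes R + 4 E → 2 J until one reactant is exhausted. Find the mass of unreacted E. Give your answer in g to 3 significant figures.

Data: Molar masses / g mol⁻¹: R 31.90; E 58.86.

4200 g

n(R) = 2870 / 31.90 = 89.97 mol
n(E) = 431.3 mol
n/ν for R = 89.97/1 = 89.97
n/ν for E = 431.3/4 = 107.8
Smallest n/ν is R → limiting reagent.
E consumed = (4/1) × 89.97 = 359.9 mol
E remaining = 431.3 − 359.9 = 71.40 mol
mass = 71.40 × 58.86 = 4203 g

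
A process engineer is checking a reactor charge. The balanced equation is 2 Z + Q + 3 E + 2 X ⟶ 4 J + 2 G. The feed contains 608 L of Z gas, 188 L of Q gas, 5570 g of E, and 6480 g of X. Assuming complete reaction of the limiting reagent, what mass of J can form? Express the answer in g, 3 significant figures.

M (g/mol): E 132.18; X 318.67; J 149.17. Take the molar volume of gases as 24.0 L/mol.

n(Z) = 608.0 / 24.0 = 25.33 mol
n(Q) = 188.0 / 24.0 = 7.833 mol
n(E) = 5570 / 132.18 = 42.14 mol
n(X) = 6480 / 318.67 = 20.33 mol
n/ν for Z = 25.33/2 = 12.67
n/ν for Q = 7.833/1 = 7.833
n/ν for E = 42.14/3 = 14.05
n/ν for X = 20.33/2 = 10.17
Smallest n/ν is Q → limiting reagent.
n(J) = (4/1) × 7.833 = 31.33 mol
mass = 31.33 × 149.17 = 4673 g

4670 g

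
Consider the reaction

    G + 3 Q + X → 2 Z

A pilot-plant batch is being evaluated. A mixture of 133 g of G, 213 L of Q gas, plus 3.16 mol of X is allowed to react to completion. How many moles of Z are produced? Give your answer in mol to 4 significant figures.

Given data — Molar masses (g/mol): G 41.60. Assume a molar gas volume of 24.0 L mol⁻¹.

n(G) = 133.0 / 41.60 = 3.197 mol
n(Q) = 213.0 / 24.0 = 8.875 mol
n(X) = 3.160 mol
n/ν for G = 3.197/1 = 3.197
n/ν for Q = 8.875/3 = 2.958
n/ν for X = 3.160/1 = 3.160
Smallest n/ν is Q → limiting reagent.
n(Z) = (2/3) × 8.875 = 5.917 mol

5.917 mol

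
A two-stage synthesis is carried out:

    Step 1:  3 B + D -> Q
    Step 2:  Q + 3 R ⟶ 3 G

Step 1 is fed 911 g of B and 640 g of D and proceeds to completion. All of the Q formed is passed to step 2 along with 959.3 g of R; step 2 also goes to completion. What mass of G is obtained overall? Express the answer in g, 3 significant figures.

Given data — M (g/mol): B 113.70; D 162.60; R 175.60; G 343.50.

Step 1:
n(B) = 911.0 / 113.70 = 8.012 mol
n(D) = 640.0 / 162.60 = 3.936 mol
n/ν for B = 8.012/3 = 2.671
n/ν for D = 3.936/1 = 3.936
Smallest n/ν is B → limiting reagent.
n(Q) produced = (1/3) × 8.012 = 2.671 mol
Step 2:
n(Q) available = 2.671 mol
n(R) = 959.3 / 175.60 = 5.463 mol
n/ν for Q = 2.671/1 = 2.671
n/ν for R = 5.463/3 = 1.821
Smallest n/ν is R → limiting reagent.
n(G) = (3/3) × 5.463 = 5.463 mol
mass = 5.463 × 343.50 = 1877 g

1880 g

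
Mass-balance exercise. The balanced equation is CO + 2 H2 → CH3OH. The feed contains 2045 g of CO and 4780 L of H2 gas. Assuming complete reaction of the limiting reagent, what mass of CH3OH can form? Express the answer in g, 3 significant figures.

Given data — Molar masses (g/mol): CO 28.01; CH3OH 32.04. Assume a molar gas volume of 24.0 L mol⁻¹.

2340 g

n(CO) = 2045 / 28.01 = 73.01 mol
n(H2) = 4780 / 24.0 = 199.2 mol
n/ν for CO = 73.01/1 = 73.01
n/ν for H2 = 199.2/2 = 99.60
Smallest n/ν is CO → limiting reagent.
n(CH3OH) = (1/1) × 73.01 = 73.01 mol
mass = 73.01 × 32.04 = 2339 g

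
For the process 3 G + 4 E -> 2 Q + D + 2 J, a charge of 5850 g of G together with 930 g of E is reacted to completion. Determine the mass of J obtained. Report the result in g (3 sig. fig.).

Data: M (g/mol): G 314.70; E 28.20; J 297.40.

3690 g

n(G) = 5850 / 314.70 = 18.59 mol
n(E) = 930.0 / 28.20 = 32.98 mol
n/ν for G = 18.59/3 = 6.197
n/ν for E = 32.98/4 = 8.245
Smallest n/ν is G → limiting reagent.
n(J) = (2/3) × 18.59 = 12.39 mol
mass = 12.39 × 297.40 = 3685 g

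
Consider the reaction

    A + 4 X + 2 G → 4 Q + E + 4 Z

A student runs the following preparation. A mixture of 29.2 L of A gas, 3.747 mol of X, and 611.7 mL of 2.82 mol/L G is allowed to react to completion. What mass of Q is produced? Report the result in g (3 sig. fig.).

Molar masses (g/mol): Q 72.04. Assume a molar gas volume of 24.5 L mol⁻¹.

n(A) = 29.20 / 24.5 = 1.192 mol
n(X) = 3.747 mol
n(G) = 2.82 × 611.7/1000 = 1.725 mol
n/ν for A = 1.192/1 = 1.192
n/ν for X = 3.747/4 = 0.9368
n/ν for G = 1.725/2 = 0.8625
Smallest n/ν is G → limiting reagent.
n(Q) = (4/2) × 1.725 = 3.450 mol
mass = 3.450 × 72.04 = 248.5 g

249 g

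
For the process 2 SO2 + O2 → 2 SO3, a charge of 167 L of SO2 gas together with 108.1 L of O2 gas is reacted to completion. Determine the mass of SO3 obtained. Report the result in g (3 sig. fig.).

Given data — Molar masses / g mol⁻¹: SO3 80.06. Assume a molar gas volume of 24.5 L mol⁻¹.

n(SO2) = 167.0 / 24.5 = 6.816 mol
n(O2) = 108.1 / 24.5 = 4.412 mol
n/ν → SO2: 3.408, O2: 4.412; SO2 is limiting.
n(SO3) = (2/2) × 6.816 = 6.816 mol
mass = 6.816 × 80.06 = 545.7 g

546 g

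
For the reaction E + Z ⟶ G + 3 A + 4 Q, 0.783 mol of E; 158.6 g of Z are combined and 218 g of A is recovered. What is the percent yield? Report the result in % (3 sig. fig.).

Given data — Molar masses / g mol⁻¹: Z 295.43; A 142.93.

94.7 %

n(E) = 0.7830 mol
n(Z) = 158.6 / 295.43 = 0.5368 mol
n/ν → E: 0.7830, Z: 0.5368; Z is limiting.
theoretical n(A) = (3/1) × 0.5368 = 1.610 mol → 230.1 g
% yield = 218 / 230.1 × 100 = 94.74 %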